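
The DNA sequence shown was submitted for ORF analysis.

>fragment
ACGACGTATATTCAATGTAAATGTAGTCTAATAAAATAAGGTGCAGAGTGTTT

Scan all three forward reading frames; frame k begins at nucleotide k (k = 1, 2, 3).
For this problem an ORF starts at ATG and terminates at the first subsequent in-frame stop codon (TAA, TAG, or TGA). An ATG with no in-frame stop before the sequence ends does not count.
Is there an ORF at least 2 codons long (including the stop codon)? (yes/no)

Frame 1: ACG ACG TAT ATT CAA TGT AAA TGT AGT CTA ATA AAA TAA GGT GCA GAG TGT — no ATG→stop ORF.
Frame 2: CGA CGT ATA TTC AAT GTA AAT GTA GTC TAA TAA AAT AAG GTG CAG AGT GTT — no ATG→stop ORF.
Frame 3: GAC GTA TAT TCA ATG TAA ATG TAG TCT AAT AAA ATA AGG TGC AGA GTG TTT — ATG at 15, stop TAA at 18 → 6 nt; ATG at 21, stop TAG at 24 → 6 nt.
Frame 3 has an ORF of 2 codons (positions 15–20) ≥ 2, so yes.

yes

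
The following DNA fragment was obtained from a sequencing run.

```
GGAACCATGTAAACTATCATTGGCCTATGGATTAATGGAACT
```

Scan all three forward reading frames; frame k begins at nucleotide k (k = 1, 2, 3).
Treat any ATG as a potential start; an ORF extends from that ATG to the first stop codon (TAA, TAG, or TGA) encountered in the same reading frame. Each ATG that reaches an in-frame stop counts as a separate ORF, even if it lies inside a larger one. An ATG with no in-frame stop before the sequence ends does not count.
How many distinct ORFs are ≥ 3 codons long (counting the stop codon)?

Frame 1: GGA ACC ATG TAA ACT ATC ATT GGC CTA TGG ATT AAT GGA ACT — ATG at 7, stop TAA at 10 → 6 nt.
Frame 2: GAA CCA TGT AAA CTA TCA TTG GCC TAT GGA TTA ATG GAA — no ATG→stop ORF.
Frame 3: AAC CAT GTA AAC TAT CAT TGG CCT ATG GAT TAA TGG AAC — ATG at 27, stop TAA at 33 → 9 nt.
ORFs ≥ 3 codons: frame 3 27–35 (3 codons). Count = 1.

1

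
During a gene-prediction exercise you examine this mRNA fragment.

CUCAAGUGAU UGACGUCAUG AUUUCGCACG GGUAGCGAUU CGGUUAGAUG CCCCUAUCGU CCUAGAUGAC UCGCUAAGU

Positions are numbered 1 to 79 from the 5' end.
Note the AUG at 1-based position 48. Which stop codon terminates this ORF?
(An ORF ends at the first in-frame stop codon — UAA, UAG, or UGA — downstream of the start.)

Codons from position 48: AUG (48–50), CCC (51–53), CUA (54–56), UCG (57–59), UCC (60–62), UAG (63–65).
The first in-frame stop codon is UAG.

UAG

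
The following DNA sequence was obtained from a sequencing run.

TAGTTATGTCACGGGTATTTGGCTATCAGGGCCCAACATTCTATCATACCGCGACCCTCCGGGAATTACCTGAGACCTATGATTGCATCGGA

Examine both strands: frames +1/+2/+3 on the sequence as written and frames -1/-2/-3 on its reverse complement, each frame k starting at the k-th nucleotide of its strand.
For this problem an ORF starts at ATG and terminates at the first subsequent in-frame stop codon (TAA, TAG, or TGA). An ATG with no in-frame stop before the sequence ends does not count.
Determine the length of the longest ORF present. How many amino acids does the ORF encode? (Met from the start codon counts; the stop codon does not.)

Reverse complement (5'→3'): TCCGATGCAATCATAGGTCTCAGGTAATTCCCGGAGGGTCGCGGTATGATAGAATGTTGGGCCCTGATAGCCAAATACCCGTGACATAACTA
Frame +1: TAG TTA TGT CAC GGG TAT TTG GCT ATC AGG GCC CAA CAT TCT ATC ATA CCG CGA CCC TCC GGG AAT TAC CTG AGA CCT ATG ATT GCA TCG — no ATG→stop ORF.
Frame +2: AGT TAT GTC ACG GGT ATT TGG CTA TCA GGG CCC AAC ATT CTA TCA TAC CGC GAC CCT CCG GGA ATT ACC TGA GAC CTA TGA TTG CAT CGG — no ATG→stop ORF.
Frame +3: GTT ATG TCA CGG GTA TTT GGC TAT CAG GGC CCA ACA TTC TAT CAT ACC GCG ACC CTC CGG GAA TTA CCT GAG ACC TAT GAT TGC ATC GGA — no ATG→stop ORF.
Frame -1: TCC GAT GCA ATC ATA GGT CTC AGG TAA TTC CCG GAG GGT CGC GGT ATG ATA GAA TGT TGG GCC CTG ATA GCC AAA TAC CCG TGA CAT AAC — ATG at 46, stop TGA at 82 → 39 nt.
Frame -2: CCG ATG CAA TCA TAG GTC TCA GGT AAT TCC CGG AGG GTC GCG GTA TGA TAG AAT GTT GGG CCC TGA TAG CCA AAT ACC CGT GAC ATA ACT — ATG at 5, stop TAG at 14 → 12 nt.
Frame -3: CGA TGC AAT CAT AGG TCT CAG GTA ATT CCC GGA GGG TCG CGG TAT GAT AGA ATG TTG GGC CCT GAT AGC CAA ATA CCC GTG ACA TAA CTA — ATG at 54, stop TAA at 87 → 36 nt.
Longest: frame -1, positions 46–84, 39 nt = 13 codons = 12 aa. → 12 amino acids.

12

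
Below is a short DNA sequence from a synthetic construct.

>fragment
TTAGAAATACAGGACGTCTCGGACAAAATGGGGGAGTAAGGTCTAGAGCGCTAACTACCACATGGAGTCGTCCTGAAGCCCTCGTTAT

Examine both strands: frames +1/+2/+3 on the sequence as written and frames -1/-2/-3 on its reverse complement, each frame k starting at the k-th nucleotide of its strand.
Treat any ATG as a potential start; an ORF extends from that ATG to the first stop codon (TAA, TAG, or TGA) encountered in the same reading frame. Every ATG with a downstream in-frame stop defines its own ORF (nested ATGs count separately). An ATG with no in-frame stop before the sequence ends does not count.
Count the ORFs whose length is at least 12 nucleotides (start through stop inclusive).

Reverse complement (5'→3'): ATAACGAGGGCTTCAGGACGACTCCATGTGGTAGTTAGCGCTCTAGACCTTACTCCCCCATTTTGTCCGAGACGTCCTGTATTTCTAA
Frame +1: TTA GAA ATA CAG GAC GTC TCG GAC AAA ATG GGG GAG TAA GGT CTA GAG CGC TAA CTA CCA CAT GGA GTC GTC CTG AAG CCC TCG TTA — ATG at 28, stop TAA at 37 → 12 nt.
Frame +2: TAG AAA TAC AGG ACG TCT CGG ACA AAA TGG GGG AGT AAG GTC TAG AGC GCT AAC TAC CAC ATG GAG TCG TCC TGA AGC CCT CGT TAT — ATG at 62, stop TGA at 74 → 15 nt.
Frame +3: AGA AAT ACA GGA CGT CTC GGA CAA AAT GGG GGA GTA AGG TCT AGA GCG CTA ACT ACC ACA TGG AGT CGT CCT GAA GCC CTC GTT — no ATG→stop ORF.
Frame -1: ATA ACG AGG GCT TCA GGA CGA CTC CAT GTG GTA GTT AGC GCT CTA GAC CTT ACT CCC CCA TTT TGT CCG AGA CGT CCT GTA TTT CTA — no ATG→stop ORF.
Frame -2: TAA CGA GGG CTT CAG GAC GAC TCC ATG TGG TAG TTA GCG CTC TAG ACC TTA CTC CCC CAT TTT GTC CGA GAC GTC CTG TAT TTC TAA — ATG at 26, stop TAG at 32 → 9 nt.
Frame -3: AAC GAG GGC TTC AGG ACG ACT CCA TGT GGT AGT TAG CGC TCT AGA CCT TAC TCC CCC ATT TTG TCC GAG ACG TCC TGT ATT TCT — no ATG→stop ORF.
ORFs ≥ 12 nucleotides: frame +1 28–39 (12 nucleotides), frame +2 62–76 (15 nucleotides). Count = 2.

2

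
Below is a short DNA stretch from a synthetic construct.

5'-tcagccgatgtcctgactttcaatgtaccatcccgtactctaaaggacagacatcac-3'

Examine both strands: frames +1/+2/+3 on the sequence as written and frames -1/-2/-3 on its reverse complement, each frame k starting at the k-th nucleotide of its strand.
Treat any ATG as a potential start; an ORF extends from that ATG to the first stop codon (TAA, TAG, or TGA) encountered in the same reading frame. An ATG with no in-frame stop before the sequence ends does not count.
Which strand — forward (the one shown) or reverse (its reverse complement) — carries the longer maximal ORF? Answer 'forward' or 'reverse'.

forward

Reverse complement (5'→3'): GTGATGTCTGTCCTTTAGAGTACGGGATGGTACATTGAAAGTCAGGACATCGGCTGA
Frame +1: TCA GCC GAT GTC CTG ACT TTC AAT GTA CCA TCC CGT ACT CTA AAG GAC AGA CAT CAC — no ATG→stop ORF.
Frame +2: CAG CCG ATG TCC TGA CTT TCA ATG TAC CAT CCC GTA CTC TAA AGG ACA GAC ATC — ATG at 8, stop TGA at 14 → 9 nt; ATG at 23, stop TAA at 41 → 21 nt.
Frame +3: AGC CGA TGT CCT GAC TTT CAA TGT ACC ATC CCG TAC TCT AAA GGA CAG ACA TCA — no ATG→stop ORF.
Frame -1: GTG ATG TCT GTC CTT TAG AGT ACG GGA TGG TAC ATT GAA AGT CAG GAC ATC GGC TGA — ATG at 4, stop TAG at 16 → 15 nt.
Frame -2: TGA TGT CTG TCC TTT AGA GTA CGG GAT GGT ACA TTG AAA GTC AGG ACA TCG GCT — no ATG→stop ORF.
Frame -3: GAT GTC TGT CCT TTA GAG TAC GGG ATG GTA CAT TGA AAG TCA GGA CAT CGG CTG — ATG at 27, stop TGA at 36 → 12 nt.
Forward-strand max 21 nt; reverse-strand max 15 nt. The forward strand has the longer ORF.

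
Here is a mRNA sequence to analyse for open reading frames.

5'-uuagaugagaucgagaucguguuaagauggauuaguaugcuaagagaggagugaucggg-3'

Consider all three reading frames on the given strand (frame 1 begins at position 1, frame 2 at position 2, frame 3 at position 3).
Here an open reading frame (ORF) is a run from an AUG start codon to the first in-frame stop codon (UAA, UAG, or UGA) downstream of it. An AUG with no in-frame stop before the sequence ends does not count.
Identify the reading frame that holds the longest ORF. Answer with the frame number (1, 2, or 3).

Frame 1: UUA GAU GAG AUC GAG AUC GUG UUA AGA UGG AUU AGU AUG CUA AGA GAG GAG UGA UCG — AUG at 37, stop UGA at 52 → 18 nt.
Frame 2: UAG AUG AGA UCG AGA UCG UGU UAA GAU GGA UUA GUA UGC UAA GAG AGG AGU GAU CGG — AUG at 5, stop UAA at 23 → 21 nt.
Frame 3: AGA UGA GAU CGA GAU CGU GUU AAG AUG GAU UAG UAU GCU AAG AGA GGA GUG AUC GGG — AUG at 27, stop UAG at 33 → 9 nt.
Longest ORF is 21 nt in frame 2 (positions 5–25).

2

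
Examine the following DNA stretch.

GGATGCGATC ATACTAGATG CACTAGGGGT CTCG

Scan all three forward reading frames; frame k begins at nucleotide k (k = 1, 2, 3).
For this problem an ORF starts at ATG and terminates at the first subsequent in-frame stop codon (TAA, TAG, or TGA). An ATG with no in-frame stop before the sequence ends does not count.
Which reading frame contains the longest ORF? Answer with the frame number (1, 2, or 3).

Frame 1: GGA TGC GAT CAT ACT AGA TGC ACT AGG GGT CTC — no ATG→stop ORF.
Frame 2: GAT GCG ATC ATA CTA GAT GCA CTA GGG GTC TCG — no ATG→stop ORF.
Frame 3: ATG CGA TCA TAC TAG ATG CAC TAG GGG TCT — ATG at 3, stop TAG at 15 → 15 nt; ATG at 18, stop TAG at 24 → 9 nt.
Longest ORF is 15 nt in frame 3 (positions 3–17).

3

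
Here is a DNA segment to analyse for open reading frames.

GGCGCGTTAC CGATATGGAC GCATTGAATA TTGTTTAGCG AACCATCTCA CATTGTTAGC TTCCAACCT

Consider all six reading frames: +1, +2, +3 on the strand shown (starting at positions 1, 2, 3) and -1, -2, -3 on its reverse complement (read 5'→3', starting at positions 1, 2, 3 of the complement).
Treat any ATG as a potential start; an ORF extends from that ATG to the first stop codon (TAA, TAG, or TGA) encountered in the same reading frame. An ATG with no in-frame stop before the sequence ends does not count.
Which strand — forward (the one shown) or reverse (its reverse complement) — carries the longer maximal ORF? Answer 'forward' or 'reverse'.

forward

Reverse complement (5'→3'): AGGTTGGAAGCTAACAATGTGAGATGGTTCGCTAAACAATATTCAATGCGTCCATATCGGTAACGCGCC
Frame +1: GGC GCG TTA CCG ATA TGG ACG CAT TGA ATA TTG TTT AGC GAA CCA TCT CAC ATT GTT AGC TTC CAA CCT — no ATG→stop ORF.
Frame +2: GCG CGT TAC CGA TAT GGA CGC ATT GAA TAT TGT TTA GCG AAC CAT CTC ACA TTG TTA GCT TCC AAC — no ATG→stop ORF.
Frame +3: CGC GTT ACC GAT ATG GAC GCA TTG AAT ATT GTT TAG CGA ACC ATC TCA CAT TGT TAG CTT CCA ACC — ATG at 15, stop TAG at 36 → 24 nt.
Frame -1: AGG TTG GAA GCT AAC AAT GTG AGA TGG TTC GCT AAA CAA TAT TCA ATG CGT CCA TAT CGG TAA CGC GCC — ATG at 46, stop TAA at 61 → 18 nt.
Frame -2: GGT TGG AAG CTA ACA ATG TGA GAT GGT TCG CTA AAC AAT ATT CAA TGC GTC CAT ATC GGT AAC GCG — ATG at 17, stop TGA at 20 → 6 nt.
Frame -3: GTT GGA AGC TAA CAA TGT GAG ATG GTT CGC TAA ACA ATA TTC AAT GCG TCC ATA TCG GTA ACG CGC — ATG at 24, stop TAA at 33 → 12 nt.
Forward-strand max 24 nt; reverse-strand max 18 nt. The forward strand has the longer ORF.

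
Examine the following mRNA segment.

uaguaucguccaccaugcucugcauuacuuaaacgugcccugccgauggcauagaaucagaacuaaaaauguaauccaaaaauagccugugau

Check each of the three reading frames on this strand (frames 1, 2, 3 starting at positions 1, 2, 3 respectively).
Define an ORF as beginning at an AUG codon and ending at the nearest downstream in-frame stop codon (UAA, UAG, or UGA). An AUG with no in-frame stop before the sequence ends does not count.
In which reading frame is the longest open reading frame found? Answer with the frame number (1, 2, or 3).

3

Frame 1: UAG UAU CGU CCA CCA UGC UCU GCA UUA CUU AAA CGU GCC CUG CCG AUG GCA UAG AAU CAG AAC UAA AAA UGU AAU CCA AAA AUA GCC UGU GAU — AUG at 46, stop UAG at 52 → 9 nt.
Frame 2: AGU AUC GUC CAC CAU GCU CUG CAU UAC UUA AAC GUG CCC UGC CGA UGG CAU AGA AUC AGA ACU AAA AAU GUA AUC CAA AAA UAG CCU GUG — no AUG→stop ORF.
Frame 3: GUA UCG UCC ACC AUG CUC UGC AUU ACU UAA ACG UGC CCU GCC GAU GGC AUA GAA UCA GAA CUA AAA AUG UAA UCC AAA AAU AGC CUG UGA — AUG at 15, stop UAA at 30 → 18 nt; AUG at 69, stop UAA at 72 → 6 nt.
Longest ORF is 18 nt in frame 3 (positions 15–32).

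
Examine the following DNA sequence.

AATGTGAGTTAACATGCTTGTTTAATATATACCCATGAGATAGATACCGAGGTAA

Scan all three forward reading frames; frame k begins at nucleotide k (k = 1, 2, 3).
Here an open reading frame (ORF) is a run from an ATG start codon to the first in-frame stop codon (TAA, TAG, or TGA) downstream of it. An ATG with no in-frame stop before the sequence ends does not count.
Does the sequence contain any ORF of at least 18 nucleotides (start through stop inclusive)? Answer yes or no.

Frame 1: AAT GTG AGT TAA CAT GCT TGT TTA ATA TAT ACC CAT GAG ATA GAT ACC GAG GTA — no ATG→stop ORF.
Frame 2: ATG TGA GTT AAC ATG CTT GTT TAA TAT ATA CCC ATG AGA TAG ATA CCG AGG TAA — ATG at 2, stop TGA at 5 → 6 nt; ATG at 14, stop TAA at 23 → 12 nt; ATG at 35, stop TAG at 41 → 9 nt.
Frame 3: TGT GAG TTA ACA TGC TTG TTT AAT ATA TAC CCA TGA GAT AGA TAC CGA GGT — no ATG→stop ORF.
Largest ORF found is 12 nucleotides < 18, so no.

no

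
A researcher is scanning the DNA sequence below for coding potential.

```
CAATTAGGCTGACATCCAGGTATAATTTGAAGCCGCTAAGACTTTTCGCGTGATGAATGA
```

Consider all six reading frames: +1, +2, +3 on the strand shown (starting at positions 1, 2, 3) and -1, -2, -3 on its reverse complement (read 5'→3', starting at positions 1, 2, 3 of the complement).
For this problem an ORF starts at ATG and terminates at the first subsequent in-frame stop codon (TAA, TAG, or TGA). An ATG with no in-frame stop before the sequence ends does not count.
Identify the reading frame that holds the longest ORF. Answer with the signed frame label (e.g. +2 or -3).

Reverse complement (5'→3'): TCATTCATCACGCGAAAAGTCTTAGCGGCTTCAAATTATACCTGGATGTCAGCCTAATTG
Frame +1: CAA TTA GGC TGA CAT CCA GGT ATA ATT TGA AGC CGC TAA GAC TTT TCG CGT GAT GAA TGA — no ATG→stop ORF.
Frame +2: AAT TAG GCT GAC ATC CAG GTA TAA TTT GAA GCC GCT AAG ACT TTT CGC GTG ATG AAT — no ATG→stop ORF.
Frame +3: ATT AGG CTG ACA TCC AGG TAT AAT TTG AAG CCG CTA AGA CTT TTC GCG TGA TGA ATG — no ATG→stop ORF.
Frame -1: TCA TTC ATC ACG CGA AAA GTC TTA GCG GCT TCA AAT TAT ACC TGG ATG TCA GCC TAA TTG — ATG at 46, stop TAA at 55 → 12 nt.
Frame -2: CAT TCA TCA CGC GAA AAG TCT TAG CGG CTT CAA ATT ATA CCT GGA TGT CAG CCT AAT — no ATG→stop ORF.
Frame -3: ATT CAT CAC GCG AAA AGT CTT AGC GGC TTC AAA TTA TAC CTG GAT GTC AGC CTA ATT — no ATG→stop ORF.
Longest ORF is 12 nt in frame -1 (positions 46–57).

-1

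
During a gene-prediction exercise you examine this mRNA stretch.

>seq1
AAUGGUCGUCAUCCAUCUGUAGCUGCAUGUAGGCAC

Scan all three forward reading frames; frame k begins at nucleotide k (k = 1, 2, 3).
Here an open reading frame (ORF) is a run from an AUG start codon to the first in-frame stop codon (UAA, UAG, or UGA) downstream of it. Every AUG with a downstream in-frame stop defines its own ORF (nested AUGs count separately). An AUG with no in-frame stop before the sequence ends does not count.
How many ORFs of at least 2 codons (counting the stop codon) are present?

Frame 1: AAU GGU CGU CAU CCA UCU GUA GCU GCA UGU AGG CAC — no AUG→stop ORF.
Frame 2: AUG GUC GUC AUC CAU CUG UAG CUG CAU GUA GGC — AUG at 2, stop UAG at 20 → 21 nt.
Frame 3: UGG UCG UCA UCC AUC UGU AGC UGC AUG UAG GCA — AUG at 27, stop UAG at 30 → 6 nt.
ORFs ≥ 2 codons: frame 2 2–22 (7 codons), frame 3 27–32 (2 codons). Count = 2.

2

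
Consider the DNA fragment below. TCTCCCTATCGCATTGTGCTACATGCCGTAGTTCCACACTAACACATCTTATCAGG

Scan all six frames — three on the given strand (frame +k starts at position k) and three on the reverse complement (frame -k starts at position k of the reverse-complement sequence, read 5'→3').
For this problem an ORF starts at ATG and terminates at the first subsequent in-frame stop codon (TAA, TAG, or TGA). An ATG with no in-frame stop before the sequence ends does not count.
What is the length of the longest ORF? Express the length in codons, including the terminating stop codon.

3

Reverse complement (5'→3'): CCTGATAAGATGTGTTAGTGTGGAACTACGGCATGTAGCACAATGCGATAGGGAGA
Frame +1: TCT CCC TAT CGC ATT GTG CTA CAT GCC GTA GTT CCA CAC TAA CAC ATC TTA TCA — no ATG→stop ORF.
Frame +2: CTC CCT ATC GCA TTG TGC TAC ATG CCG TAG TTC CAC ACT AAC ACA TCT TAT CAG — ATG at 23, stop TAG at 29 → 9 nt.
Frame +3: TCC CTA TCG CAT TGT GCT ACA TGC CGT AGT TCC ACA CTA ACA CAT CTT ATC AGG — no ATG→stop ORF.
Frame -1: CCT GAT AAG ATG TGT TAG TGT GGA ACT ACG GCA TGT AGC ACA ATG CGA TAG GGA — ATG at 10, stop TAG at 16 → 9 nt; ATG at 43, stop TAG at 49 → 9 nt.
Frame -2: CTG ATA AGA TGT GTT AGT GTG GAA CTA CGG CAT GTA GCA CAA TGC GAT AGG GAG — no ATG→stop ORF.
Frame -3: TGA TAA GAT GTG TTA GTG TGG AAC TAC GGC ATG TAG CAC AAT GCG ATA GGG AGA — ATG at 33, stop TAG at 36 → 6 nt.
Longest: frame +2, positions 23–31, 9 nt = 3 codons = 2 aa. → 3 codons.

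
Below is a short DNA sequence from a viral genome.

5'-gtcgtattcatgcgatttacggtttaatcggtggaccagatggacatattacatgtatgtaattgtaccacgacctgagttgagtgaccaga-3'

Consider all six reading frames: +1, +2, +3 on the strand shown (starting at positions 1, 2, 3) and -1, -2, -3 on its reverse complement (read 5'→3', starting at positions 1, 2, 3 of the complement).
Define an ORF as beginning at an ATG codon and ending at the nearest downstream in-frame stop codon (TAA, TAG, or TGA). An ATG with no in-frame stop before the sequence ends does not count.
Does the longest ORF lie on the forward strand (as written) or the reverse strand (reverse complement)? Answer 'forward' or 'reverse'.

forward

Reverse complement (5'→3'): TCTGGTCACTCAACTCAGGTCGTGGTACAATTACATACATGTAATATGTCCATCTGGTCCACCGATTAAACCGTAAATCGCATGAATACGAC
Frame +1: GTC GTA TTC ATG CGA TTT ACG GTT TAA TCG GTG GAC CAG ATG GAC ATA TTA CAT GTA TGT AAT TGT ACC ACG ACC TGA GTT GAG TGA CCA — ATG at 10, stop TAA at 25 → 18 nt; ATG at 40, stop TGA at 76 → 39 nt.
Frame +2: TCG TAT TCA TGC GAT TTA CGG TTT AAT CGG TGG ACC AGA TGG ACA TAT TAC ATG TAT GTA ATT GTA CCA CGA CCT GAG TTG AGT GAC CAG — no ATG→stop ORF.
Frame +3: CGT ATT CAT GCG ATT TAC GGT TTA ATC GGT GGA CCA GAT GGA CAT ATT ACA TGT ATG TAA TTG TAC CAC GAC CTG AGT TGA GTG ACC AGA — ATG at 57, stop TAA at 60 → 6 nt.
Frame -1: TCT GGT CAC TCA ACT CAG GTC GTG GTA CAA TTA CAT ACA TGT AAT ATG TCC ATC TGG TCC ACC GAT TAA ACC GTA AAT CGC ATG AAT ACG — ATG at 46, stop TAA at 67 → 24 nt.
Frame -2: CTG GTC ACT CAA CTC AGG TCG TGG TAC AAT TAC ATA CAT GTA ATA TGT CCA TCT GGT CCA CCG ATT AAA CCG TAA ATC GCA TGA ATA CGA — no ATG→stop ORF.
Frame -3: TGG TCA CTC AAC TCA GGT CGT GGT ACA ATT ACA TAC ATG TAA TAT GTC CAT CTG GTC CAC CGA TTA AAC CGT AAA TCG CAT GAA TAC GAC — ATG at 39, stop TAA at 42 → 6 nt.
Forward-strand max 39 nt; reverse-strand max 24 nt. The forward strand has the longer ORF.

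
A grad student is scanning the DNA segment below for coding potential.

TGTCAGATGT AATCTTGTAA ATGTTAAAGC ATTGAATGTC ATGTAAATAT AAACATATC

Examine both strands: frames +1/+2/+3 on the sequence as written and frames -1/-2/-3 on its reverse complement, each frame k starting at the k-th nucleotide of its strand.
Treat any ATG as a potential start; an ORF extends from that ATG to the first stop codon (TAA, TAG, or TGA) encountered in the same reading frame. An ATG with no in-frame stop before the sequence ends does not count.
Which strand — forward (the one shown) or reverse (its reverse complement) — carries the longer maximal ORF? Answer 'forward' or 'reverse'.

reverse

Reverse complement (5'→3'): GATATGTTTATATTTACATGACATTCAATGCTTTAACATTTACAAGATTACATCTGACA
Frame +1: TGT CAG ATG TAA TCT TGT AAA TGT TAA AGC ATT GAA TGT CAT GTA AAT ATA AAC ATA — ATG at 7, stop TAA at 10 → 6 nt.
Frame +2: GTC AGA TGT AAT CTT GTA AAT GTT AAA GCA TTG AAT GTC ATG TAA ATA TAA ACA TAT — ATG at 41, stop TAA at 44 → 6 nt.
Frame +3: TCA GAT GTA ATC TTG TAA ATG TTA AAG CAT TGA ATG TCA TGT AAA TAT AAA CAT ATC — ATG at 21, stop TGA at 33 → 15 nt.
Frame -1: GAT ATG TTT ATA TTT ACA TGA CAT TCA ATG CTT TAA CAT TTA CAA GAT TAC ATC TGA — ATG at 4, stop TGA at 19 → 18 nt; ATG at 28, stop TAA at 34 → 9 nt.
Frame -2: ATA TGT TTA TAT TTA CAT GAC ATT CAA TGC TTT AAC ATT TAC AAG ATT ACA TCT GAC — no ATG→stop ORF.
Frame -3: TAT GTT TAT ATT TAC ATG ACA TTC AAT GCT TTA ACA TTT ACA AGA TTA CAT CTG ACA — no ATG→stop ORF.
Forward-strand max 15 nt; reverse-strand max 18 nt. The reverse strand has the longer ORF.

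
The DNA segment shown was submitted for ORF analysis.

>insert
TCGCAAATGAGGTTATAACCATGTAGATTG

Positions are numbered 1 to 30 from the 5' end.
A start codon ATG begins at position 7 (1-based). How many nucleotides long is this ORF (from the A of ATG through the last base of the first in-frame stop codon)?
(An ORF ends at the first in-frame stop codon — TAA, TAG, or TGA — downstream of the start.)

Codons from position 7: ATG (7–9), AGG (10–12), TTA (13–15), TAA (16–18).
TAA is the first in-frame stop; ORF spans 7–18, 12 nucleotides.

12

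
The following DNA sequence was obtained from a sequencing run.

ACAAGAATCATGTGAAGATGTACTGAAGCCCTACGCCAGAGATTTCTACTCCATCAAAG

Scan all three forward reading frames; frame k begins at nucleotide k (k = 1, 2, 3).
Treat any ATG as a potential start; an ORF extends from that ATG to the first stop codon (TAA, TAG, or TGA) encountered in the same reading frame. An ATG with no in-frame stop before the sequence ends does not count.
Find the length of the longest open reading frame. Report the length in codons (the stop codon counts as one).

Frame 1: ACA AGA ATC ATG TGA AGA TGT ACT GAA GCC CTA CGC CAG AGA TTT CTA CTC CAT CAA — ATG at 10, stop TGA at 13 → 6 nt.
Frame 2: CAA GAA TCA TGT GAA GAT GTA CTG AAG CCC TAC GCC AGA GAT TTC TAC TCC ATC AAA — no ATG→stop ORF.
Frame 3: AAG AAT CAT GTG AAG ATG TAC TGA AGC CCT ACG CCA GAG ATT TCT ACT CCA TCA AAG — ATG at 18, stop TGA at 24 → 9 nt.
Longest: frame 3, positions 18–26, 9 nt = 3 codons = 2 aa. → 3 codons.

3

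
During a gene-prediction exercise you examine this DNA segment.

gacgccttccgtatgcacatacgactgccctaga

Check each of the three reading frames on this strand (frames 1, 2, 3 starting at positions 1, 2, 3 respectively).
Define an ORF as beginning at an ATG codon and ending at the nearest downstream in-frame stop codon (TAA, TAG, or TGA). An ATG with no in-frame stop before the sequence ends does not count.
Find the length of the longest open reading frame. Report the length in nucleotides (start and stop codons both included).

Frame 1: GAC GCC TTC CGT ATG CAC ATA CGA CTG CCC TAG — ATG at 13, stop TAG at 31 → 21 nt.
Frame 2: ACG CCT TCC GTA TGC ACA TAC GAC TGC CCT AGA — no ATG→stop ORF.
Frame 3: CGC CTT CCG TAT GCA CAT ACG ACT GCC CTA — no ATG→stop ORF.
Longest: frame 1, positions 13–33, 21 nt = 7 codons = 6 aa. → 21 nucleotides.

21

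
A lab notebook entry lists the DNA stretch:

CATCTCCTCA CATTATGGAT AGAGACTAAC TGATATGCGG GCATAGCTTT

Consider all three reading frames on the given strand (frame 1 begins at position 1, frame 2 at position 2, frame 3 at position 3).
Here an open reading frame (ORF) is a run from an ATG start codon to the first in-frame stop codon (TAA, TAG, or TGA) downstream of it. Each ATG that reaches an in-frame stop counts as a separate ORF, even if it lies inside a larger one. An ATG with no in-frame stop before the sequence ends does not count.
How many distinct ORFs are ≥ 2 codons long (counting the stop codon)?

2

Frame 1: CAT CTC CTC ACA TTA TGG ATA GAG ACT AAC TGA TAT GCG GGC ATA GCT — no ATG→stop ORF.
Frame 2: ATC TCC TCA CAT TAT GGA TAG AGA CTA ACT GAT ATG CGG GCA TAG CTT — ATG at 35, stop TAG at 44 → 12 nt.
Frame 3: TCT CCT CAC ATT ATG GAT AGA GAC TAA CTG ATA TGC GGG CAT AGC TTT — ATG at 15, stop TAA at 27 → 15 nt.
ORFs ≥ 2 codons: frame 2 35–46 (4 codons), frame 3 15–29 (5 codons). Count = 2.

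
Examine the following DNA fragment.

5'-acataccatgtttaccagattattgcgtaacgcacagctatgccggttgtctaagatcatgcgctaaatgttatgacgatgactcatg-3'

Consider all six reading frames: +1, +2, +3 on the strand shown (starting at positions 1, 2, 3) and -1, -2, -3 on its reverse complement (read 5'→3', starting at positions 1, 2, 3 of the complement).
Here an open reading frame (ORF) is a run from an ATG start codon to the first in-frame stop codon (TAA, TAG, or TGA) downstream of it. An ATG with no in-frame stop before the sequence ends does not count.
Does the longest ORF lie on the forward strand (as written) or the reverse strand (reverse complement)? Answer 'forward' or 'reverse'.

forward

Reverse complement (5'→3'): CATGAGTCATCGTCATAACATTTAGCGCATGATCTTAGACAACCGGCATAGCTGTGCGTTACGCAATAATCTGGTAAACATGGTATGT
Frame +1: ACA TAC CAT GTT TAC CAG ATT ATT GCG TAA CGC ACA GCT ATG CCG GTT GTC TAA GAT CAT GCG CTA AAT GTT ATG ACG ATG ACT CAT — ATG at 40, stop TAA at 52 → 15 nt.
Frame +2: CAT ACC ATG TTT ACC AGA TTA TTG CGT AAC GCA CAG CTA TGC CGG TTG TCT AAG ATC ATG CGC TAA ATG TTA TGA CGA TGA CTC ATG — ATG at 8, stop TAA at 65 → 60 nt; ATG at 59, stop TAA at 65 → 9 nt; ATG at 68, stop TGA at 74 → 9 nt.
Frame +3: ATA CCA TGT TTA CCA GAT TAT TGC GTA ACG CAC AGC TAT GCC GGT TGT CTA AGA TCA TGC GCT AAA TGT TAT GAC GAT GAC TCA — no ATG→stop ORF.
Frame -1: CAT GAG TCA TCG TCA TAA CAT TTA GCG CAT GAT CTT AGA CAA CCG GCA TAG CTG TGC GTT ACG CAA TAA TCT GGT AAA CAT GGT ATG — no ATG→stop ORF.
Frame -2: ATG AGT CAT CGT CAT AAC ATT TAG CGC ATG ATC TTA GAC AAC CGG CAT AGC TGT GCG TTA CGC AAT AAT CTG GTA AAC ATG GTA TGT — ATG at 2, stop TAG at 23 → 24 nt.
Frame -3: TGA GTC ATC GTC ATA ACA TTT AGC GCA TGA TCT TAG ACA ACC GGC ATA GCT GTG CGT TAC GCA ATA ATC TGG TAA ACA TGG TAT — no ATG→stop ORF.
Forward-strand max 60 nt; reverse-strand max 24 nt. The forward strand has the longer ORF.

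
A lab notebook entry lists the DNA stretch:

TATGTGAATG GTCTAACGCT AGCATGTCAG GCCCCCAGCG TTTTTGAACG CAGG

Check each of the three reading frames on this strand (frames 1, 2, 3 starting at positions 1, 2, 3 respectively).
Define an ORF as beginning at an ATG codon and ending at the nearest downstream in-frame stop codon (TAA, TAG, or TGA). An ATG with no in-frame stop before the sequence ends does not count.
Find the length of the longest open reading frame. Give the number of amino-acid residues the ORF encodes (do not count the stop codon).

7

Frame 1: TAT GTG AAT GGT CTA ACG CTA GCA TGT CAG GCC CCC AGC GTT TTT GAA CGC AGG — no ATG→stop ORF.
Frame 2: ATG TGA ATG GTC TAA CGC TAG CAT GTC AGG CCC CCA GCG TTT TTG AAC GCA — ATG at 2, stop TGA at 5 → 6 nt; ATG at 8, stop TAA at 14 → 9 nt.
Frame 3: TGT GAA TGG TCT AAC GCT AGC ATG TCA GGC CCC CAG CGT TTT TGA ACG CAG — ATG at 24, stop TGA at 45 → 24 nt.
Longest: frame 3, positions 24–47, 24 nt = 8 codons = 7 aa. → 7 amino acids.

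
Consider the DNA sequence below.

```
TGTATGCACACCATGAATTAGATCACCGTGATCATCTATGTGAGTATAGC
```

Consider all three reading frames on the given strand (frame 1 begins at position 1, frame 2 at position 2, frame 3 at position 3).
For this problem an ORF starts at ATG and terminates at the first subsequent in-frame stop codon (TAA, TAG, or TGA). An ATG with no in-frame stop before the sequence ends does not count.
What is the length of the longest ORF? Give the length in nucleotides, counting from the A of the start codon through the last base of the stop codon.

Frame 1: TGT ATG CAC ACC ATG AAT TAG ATC ACC GTG ATC ATC TAT GTG AGT ATA — ATG at 4, stop TAG at 19 → 18 nt; ATG at 13, stop TAG at 19 → 9 nt.
Frame 2: GTA TGC ACA CCA TGA ATT AGA TCA CCG TGA TCA TCT ATG TGA GTA TAG — ATG at 38, stop TGA at 41 → 6 nt.
Frame 3: TAT GCA CAC CAT GAA TTA GAT CAC CGT GAT CAT CTA TGT GAG TAT AGC — no ATG→stop ORF.
Longest: frame 1, positions 4–21, 18 nt = 6 codons = 5 aa. → 18 nucleotides.

18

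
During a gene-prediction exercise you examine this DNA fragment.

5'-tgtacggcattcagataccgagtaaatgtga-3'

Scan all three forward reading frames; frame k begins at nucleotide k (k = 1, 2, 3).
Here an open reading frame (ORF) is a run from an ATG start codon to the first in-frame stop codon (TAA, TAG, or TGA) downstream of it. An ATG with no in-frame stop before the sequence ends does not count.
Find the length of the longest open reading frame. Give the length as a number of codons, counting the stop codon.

2

Frame 1: TGT ACG GCA TTC AGA TAC CGA GTA AAT GTG — no ATG→stop ORF.
Frame 2: GTA CGG CAT TCA GAT ACC GAG TAA ATG TGA — ATG at 26, stop TGA at 29 → 6 nt.
Frame 3: TAC GGC ATT CAG ATA CCG AGT AAA TGT — no ATG→stop ORF.
Longest: frame 2, positions 26–31, 6 nt = 2 codons = 1 aa. → 2 codons.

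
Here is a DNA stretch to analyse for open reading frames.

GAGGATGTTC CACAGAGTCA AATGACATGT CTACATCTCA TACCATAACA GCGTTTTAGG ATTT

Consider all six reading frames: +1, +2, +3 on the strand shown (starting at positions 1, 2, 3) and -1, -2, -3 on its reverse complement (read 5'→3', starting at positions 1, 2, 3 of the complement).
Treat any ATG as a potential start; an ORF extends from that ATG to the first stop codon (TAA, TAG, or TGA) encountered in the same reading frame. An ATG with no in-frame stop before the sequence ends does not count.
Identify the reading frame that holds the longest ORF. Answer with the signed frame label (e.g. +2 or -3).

Reverse complement (5'→3'): AAATCCTAAAACGCTGTTATGGTATGAGATGTAGACATGTCATTTGACTCTGTGGAACATCCTC
Frame +1: GAG GAT GTT CCA CAG AGT CAA ATG ACA TGT CTA CAT CTC ATA CCA TAA CAG CGT TTT AGG ATT — ATG at 22, stop TAA at 46 → 27 nt.
Frame +2: AGG ATG TTC CAC AGA GTC AAA TGA CAT GTC TAC ATC TCA TAC CAT AAC AGC GTT TTA GGA TTT — ATG at 5, stop TGA at 23 → 21 nt.
Frame +3: GGA TGT TCC ACA GAG TCA AAT GAC ATG TCT ACA TCT CAT ACC ATA ACA GCG TTT TAG GAT — ATG at 27, stop TAG at 57 → 33 nt.
Frame -1: AAA TCC TAA AAC GCT GTT ATG GTA TGA GAT GTA GAC ATG TCA TTT GAC TCT GTG GAA CAT CCT — ATG at 19, stop TGA at 25 → 9 nt.
Frame -2: AAT CCT AAA ACG CTG TTA TGG TAT GAG ATG TAG ACA TGT CAT TTG ACT CTG TGG AAC ATC CTC — ATG at 29, stop TAG at 32 → 6 nt.
Frame -3: ATC CTA AAA CGC TGT TAT GGT ATG AGA TGT AGA CAT GTC ATT TGA CTC TGT GGA ACA TCC — ATG at 24, stop TGA at 45 → 24 nt.
Longest ORF is 33 nt in frame +3 (positions 27–59).

+3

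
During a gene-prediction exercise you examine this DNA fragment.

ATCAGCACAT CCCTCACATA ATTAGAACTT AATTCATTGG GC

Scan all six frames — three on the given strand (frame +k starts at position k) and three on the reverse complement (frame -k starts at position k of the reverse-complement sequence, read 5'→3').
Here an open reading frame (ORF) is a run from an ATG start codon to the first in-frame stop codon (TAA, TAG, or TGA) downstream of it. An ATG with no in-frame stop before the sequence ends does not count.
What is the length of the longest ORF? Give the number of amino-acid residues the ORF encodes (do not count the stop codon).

2

Reverse complement (5'→3'): GCCCAATGAATTAAGTTCTAATTATGTGAGGGATGTGCTGAT
Frame +1: ATC AGC ACA TCC CTC ACA TAA TTA GAA CTT AAT TCA TTG GGC — no ATG→stop ORF.
Frame +2: TCA GCA CAT CCC TCA CAT AAT TAG AAC TTA ATT CAT TGG — no ATG→stop ORF.
Frame +3: CAG CAC ATC CCT CAC ATA ATT AGA ACT TAA TTC ATT GGG — no ATG→stop ORF.
Frame -1: GCC CAA TGA ATT AAG TTC TAA TTA TGT GAG GGA TGT GCT GAT — no ATG→stop ORF.
Frame -2: CCC AAT GAA TTA AGT TCT AAT TAT GTG AGG GAT GTG CTG — no ATG→stop ORF.
Frame -3: CCA ATG AAT TAA GTT CTA ATT ATG TGA GGG ATG TGC TGA — ATG at 6, stop TAA at 12 → 9 nt; ATG at 24, stop TGA at 27 → 6 nt; ATG at 33, stop TGA at 39 → 9 nt.
Longest: frame -3, positions 6–14, 9 nt = 3 codons = 2 aa. → 2 amino acids.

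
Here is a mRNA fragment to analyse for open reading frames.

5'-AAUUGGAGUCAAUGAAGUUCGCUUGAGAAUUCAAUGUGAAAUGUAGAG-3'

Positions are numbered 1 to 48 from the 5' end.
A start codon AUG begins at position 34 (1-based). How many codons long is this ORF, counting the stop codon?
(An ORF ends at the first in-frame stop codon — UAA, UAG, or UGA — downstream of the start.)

2

Codons from position 34: AUG (34–36), UGA (37–39).
UGA is the first in-frame stop; that's 2 codons including the stop.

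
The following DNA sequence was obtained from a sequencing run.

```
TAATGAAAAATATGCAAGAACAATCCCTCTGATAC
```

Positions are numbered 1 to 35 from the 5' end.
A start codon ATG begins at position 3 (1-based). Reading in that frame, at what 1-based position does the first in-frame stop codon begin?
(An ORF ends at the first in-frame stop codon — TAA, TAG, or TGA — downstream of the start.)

30

Codons from position 3: ATG (3–5), AAA (6–8), AAT (9–11), ATG (12–14), CAA (15–17), GAA (18–20), CAA (21–23), TCC (24–26), CTC (27–29), TGA (30–32).
TGA is a stop codon; it begins at position 30.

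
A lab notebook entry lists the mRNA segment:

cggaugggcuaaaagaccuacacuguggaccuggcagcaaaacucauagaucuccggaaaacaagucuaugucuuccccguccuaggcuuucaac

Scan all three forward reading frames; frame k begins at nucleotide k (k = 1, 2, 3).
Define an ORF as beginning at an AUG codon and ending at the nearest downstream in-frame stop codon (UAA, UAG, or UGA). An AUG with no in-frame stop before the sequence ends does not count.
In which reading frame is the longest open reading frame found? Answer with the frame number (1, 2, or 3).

3

Frame 1: CGG AUG GGC UAA AAG ACC UAC ACU GUG GAC CUG GCA GCA AAA CUC AUA GAU CUC CGG AAA ACA AGU CUA UGU CUU CCC CGU CCU AGG CUU UCA — AUG at 4, stop UAA at 10 → 9 nt.
Frame 2: GGA UGG GCU AAA AGA CCU ACA CUG UGG ACC UGG CAG CAA AAC UCA UAG AUC UCC GGA AAA CAA GUC UAU GUC UUC CCC GUC CUA GGC UUU CAA — no AUG→stop ORF.
Frame 3: GAU GGG CUA AAA GAC CUA CAC UGU GGA CCU GGC AGC AAA ACU CAU AGA UCU CCG GAA AAC AAG UCU AUG UCU UCC CCG UCC UAG GCU UUC AAC — AUG at 69, stop UAG at 84 → 18 nt.
Longest ORF is 18 nt in frame 3 (positions 69–86).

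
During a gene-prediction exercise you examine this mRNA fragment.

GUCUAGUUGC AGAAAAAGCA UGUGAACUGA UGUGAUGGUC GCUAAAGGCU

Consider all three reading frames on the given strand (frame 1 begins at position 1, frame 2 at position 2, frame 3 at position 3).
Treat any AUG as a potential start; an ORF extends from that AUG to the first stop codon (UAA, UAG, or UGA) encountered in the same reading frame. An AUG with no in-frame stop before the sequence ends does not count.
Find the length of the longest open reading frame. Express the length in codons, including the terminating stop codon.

2

Frame 1: GUC UAG UUG CAG AAA AAG CAU GUG AAC UGA UGU GAU GGU CGC UAA AGG — no AUG→stop ORF.
Frame 2: UCU AGU UGC AGA AAA AGC AUG UGA ACU GAU GUG AUG GUC GCU AAA GGC — AUG at 20, stop UGA at 23 → 6 nt.
Frame 3: CUA GUU GCA GAA AAA GCA UGU GAA CUG AUG UGA UGG UCG CUA AAG GCU — AUG at 30, stop UGA at 33 → 6 nt.
Longest: frame 2, positions 20–25, 6 nt = 2 codons = 1 aa. → 2 codons.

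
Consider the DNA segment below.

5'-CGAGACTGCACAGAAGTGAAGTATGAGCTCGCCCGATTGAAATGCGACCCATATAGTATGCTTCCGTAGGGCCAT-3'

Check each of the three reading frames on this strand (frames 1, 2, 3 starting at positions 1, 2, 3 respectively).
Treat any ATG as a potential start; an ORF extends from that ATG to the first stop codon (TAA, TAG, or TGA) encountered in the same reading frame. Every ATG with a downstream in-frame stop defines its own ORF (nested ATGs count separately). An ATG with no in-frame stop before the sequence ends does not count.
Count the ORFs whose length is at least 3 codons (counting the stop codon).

Frame 1: CGA GAC TGC ACA GAA GTG AAG TAT GAG CTC GCC CGA TTG AAA TGC GAC CCA TAT AGT ATG CTT CCG TAG GGC CAT — ATG at 58, stop TAG at 67 → 12 nt.
Frame 2: GAG ACT GCA CAG AAG TGA AGT ATG AGC TCG CCC GAT TGA AAT GCG ACC CAT ATA GTA TGC TTC CGT AGG GCC — ATG at 23, stop TGA at 38 → 18 nt.
Frame 3: AGA CTG CAC AGA AGT GAA GTA TGA GCT CGC CCG ATT GAA ATG CGA CCC ATA TAG TAT GCT TCC GTA GGG CCA — ATG at 42, stop TAG at 54 → 15 nt.
ORFs ≥ 3 codons: frame 1 58–69 (4 codons), frame 2 23–40 (6 codons), frame 3 42–56 (5 codons). Count = 3.

3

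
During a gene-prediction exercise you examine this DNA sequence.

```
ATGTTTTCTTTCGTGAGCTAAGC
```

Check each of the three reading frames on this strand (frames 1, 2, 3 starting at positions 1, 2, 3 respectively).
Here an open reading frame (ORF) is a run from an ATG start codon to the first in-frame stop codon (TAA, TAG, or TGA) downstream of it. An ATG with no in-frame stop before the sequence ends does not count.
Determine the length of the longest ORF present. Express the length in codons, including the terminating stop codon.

7

Frame 1: ATG TTT TCT TTC GTG AGC TAA — ATG at 1, stop TAA at 19 → 21 nt.
Frame 2: TGT TTT CTT TCG TGA GCT AAG — no ATG→stop ORF.
Frame 3: GTT TTC TTT CGT GAG CTA AGC — no ATG→stop ORF.
Longest: frame 1, positions 1–21, 21 nt = 7 codons = 6 aa. → 7 codons.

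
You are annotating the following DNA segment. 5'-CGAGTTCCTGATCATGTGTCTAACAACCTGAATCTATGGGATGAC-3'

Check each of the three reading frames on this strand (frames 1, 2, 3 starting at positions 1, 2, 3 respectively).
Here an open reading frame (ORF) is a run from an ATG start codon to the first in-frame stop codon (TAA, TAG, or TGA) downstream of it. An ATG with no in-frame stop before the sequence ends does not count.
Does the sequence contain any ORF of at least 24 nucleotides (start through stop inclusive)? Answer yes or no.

no

Frame 1: CGA GTT CCT GAT CAT GTG TCT AAC AAC CTG AAT CTA TGG GAT GAC — no ATG→stop ORF.
Frame 2: GAG TTC CTG ATC ATG TGT CTA ACA ACC TGA ATC TAT GGG ATG — ATG at 14, stop TGA at 29 → 18 nt.
Frame 3: AGT TCC TGA TCA TGT GTC TAA CAA CCT GAA TCT ATG GGA TGA — ATG at 36, stop TGA at 42 → 9 nt.
Largest ORF found is 18 nucleotides < 24, so no.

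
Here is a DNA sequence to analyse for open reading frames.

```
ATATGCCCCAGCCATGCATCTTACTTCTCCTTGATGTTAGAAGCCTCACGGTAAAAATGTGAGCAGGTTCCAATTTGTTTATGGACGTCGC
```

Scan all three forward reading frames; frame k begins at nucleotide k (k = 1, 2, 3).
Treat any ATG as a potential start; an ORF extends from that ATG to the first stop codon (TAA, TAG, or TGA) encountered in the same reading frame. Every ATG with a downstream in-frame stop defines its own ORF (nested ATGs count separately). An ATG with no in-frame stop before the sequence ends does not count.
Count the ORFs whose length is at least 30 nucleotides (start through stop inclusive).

1

Frame 1: ATA TGC CCC AGC CAT GCA TCT TAC TTC TCC TTG ATG TTA GAA GCC TCA CGG TAA AAA TGT GAG CAG GTT CCA ATT TGT TTA TGG ACG TCG — ATG at 34, stop TAA at 52 → 21 nt.
Frame 2: TAT GCC CCA GCC ATG CAT CTT ACT TCT CCT TGA TGT TAG AAG CCT CAC GGT AAA AAT GTG AGC AGG TTC CAA TTT GTT TAT GGA CGT CGC — ATG at 14, stop TGA at 32 → 21 nt.
Frame 3: ATG CCC CAG CCA TGC ATC TTA CTT CTC CTT GAT GTT AGA AGC CTC ACG GTA AAA ATG TGA GCA GGT TCC AAT TTG TTT ATG GAC GTC — ATG at 3, stop TGA at 60 → 60 nt; ATG at 57, stop TGA at 60 → 6 nt.
ORFs ≥ 30 nucleotides: frame 3 3–62 (60 nucleotides). Count = 1.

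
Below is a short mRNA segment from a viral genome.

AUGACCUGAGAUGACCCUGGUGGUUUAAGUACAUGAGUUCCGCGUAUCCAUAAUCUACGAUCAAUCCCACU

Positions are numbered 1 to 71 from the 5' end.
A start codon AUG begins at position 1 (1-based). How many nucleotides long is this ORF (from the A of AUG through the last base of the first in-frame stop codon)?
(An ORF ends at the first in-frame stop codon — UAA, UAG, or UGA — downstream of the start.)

9

Codons from position 1: AUG (1–3), ACC (4–6), UGA (7–9).
UGA is the first in-frame stop; ORF spans 1–9, 9 nucleotides.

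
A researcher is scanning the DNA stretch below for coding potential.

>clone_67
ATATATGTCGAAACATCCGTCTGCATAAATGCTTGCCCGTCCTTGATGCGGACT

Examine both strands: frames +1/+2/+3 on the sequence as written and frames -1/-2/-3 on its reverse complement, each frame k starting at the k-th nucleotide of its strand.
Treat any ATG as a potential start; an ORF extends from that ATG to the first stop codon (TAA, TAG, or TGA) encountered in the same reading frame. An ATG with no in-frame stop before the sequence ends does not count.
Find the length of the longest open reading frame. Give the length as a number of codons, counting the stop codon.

Reverse complement (5'→3'): AGTCCGCATCAAGGACGGGCAAGCATTTATGCAGACGGATGTTTCGACATATAT
Frame +1: ATA TAT GTC GAA ACA TCC GTC TGC ATA AAT GCT TGC CCG TCC TTG ATG CGG ACT — no ATG→stop ORF.
Frame +2: TAT ATG TCG AAA CAT CCG TCT GCA TAA ATG CTT GCC CGT CCT TGA TGC GGA — ATG at 5, stop TAA at 26 → 24 nt; ATG at 29, stop TGA at 44 → 18 nt.
Frame +3: ATA TGT CGA AAC ATC CGT CTG CAT AAA TGC TTG CCC GTC CTT GAT GCG GAC — no ATG→stop ORF.
Frame -1: AGT CCG CAT CAA GGA CGG GCA AGC ATT TAT GCA GAC GGA TGT TTC GAC ATA TAT — no ATG→stop ORF.
Frame -2: GTC CGC ATC AAG GAC GGG CAA GCA TTT ATG CAG ACG GAT GTT TCG ACA TAT — no ATG→stop ORF.
Frame -3: TCC GCA TCA AGG ACG GGC AAG CAT TTA TGC AGA CGG ATG TTT CGA CAT ATA — no ATG→stop ORF.
Longest: frame +2, positions 5–28, 24 nt = 8 codons = 7 aa. → 8 codons.

8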